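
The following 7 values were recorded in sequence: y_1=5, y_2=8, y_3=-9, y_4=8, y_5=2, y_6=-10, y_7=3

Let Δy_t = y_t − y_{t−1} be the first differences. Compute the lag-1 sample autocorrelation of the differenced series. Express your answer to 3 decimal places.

First differences Δy: 3, -17, 17, -6, -12, 13
Mean of differences = -0.3333
Numerator Σ(Δy_t−Δȳ)(Δy_{t+1}−Δȳ) = -532.1111
Denominator Σ(Δy_t−Δȳ)² = 935.3333
r_1(Δy) = -532.1111 / 935.3333 = -0.569

-0.569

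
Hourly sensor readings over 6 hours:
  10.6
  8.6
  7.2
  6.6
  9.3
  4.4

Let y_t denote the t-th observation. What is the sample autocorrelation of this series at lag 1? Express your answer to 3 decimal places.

Mean ȳ = (10.6 + 8.6 + 7.2 + 6.6 + 9.3 + 4.4)/6 = 7.7833
Numerator Σ_{t=1}^{5}(y_t−ȳ)(y_{t+1}−ȳ) = -4.4119
Denominator Σ(y_t−ȳ)² = 24.0883
r_1 = -4.4119 / 24.0883 = -0.183

-0.183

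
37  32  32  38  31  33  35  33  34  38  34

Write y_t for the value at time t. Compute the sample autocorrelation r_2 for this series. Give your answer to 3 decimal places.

Mean ȳ = (37 + 32 + 32 + 38 + 31 + 33 + 35 + 33 + 34 + 38 + 34)/11 = 34.2727
Numerator Σ_{t=1}^{9}(y_t−ȳ)(y_{t+2}−ȳ) = -17.6033
Denominator Σ(y_t−ȳ)² = 60.1818
r_2 = -17.6033 / 60.1818 = -0.293

-0.293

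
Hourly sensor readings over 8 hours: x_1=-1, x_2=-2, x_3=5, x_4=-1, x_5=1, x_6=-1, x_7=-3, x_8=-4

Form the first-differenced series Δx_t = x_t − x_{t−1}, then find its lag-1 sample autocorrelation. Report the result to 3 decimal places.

First differences Δx: -1, 7, -6, 2, -2, -2, -1
Mean of differences = -0.4286
Numerator Σ(Δx_t−Δx̄)(Δx_{t+1}−Δx̄) = -59.6122
Denominator Σ(Δx_t−Δx̄)² = 97.7143
r_1(Δx) = -59.6122 / 97.7143 = -0.610

-0.610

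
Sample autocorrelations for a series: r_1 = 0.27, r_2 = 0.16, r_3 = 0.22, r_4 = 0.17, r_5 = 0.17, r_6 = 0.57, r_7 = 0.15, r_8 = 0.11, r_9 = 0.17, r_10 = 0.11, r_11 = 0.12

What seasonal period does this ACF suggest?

The largest autocorrelation is r_6 = 0.57; the remaining lags stay at or below 0.27. The elevated value at lag 1 (0.27), dropping to 0.16 at lag 2, reflects decaying short-term dependence rather than seasonality.
The dominant spike at lag 6 indicates a seasonal period of 6.

6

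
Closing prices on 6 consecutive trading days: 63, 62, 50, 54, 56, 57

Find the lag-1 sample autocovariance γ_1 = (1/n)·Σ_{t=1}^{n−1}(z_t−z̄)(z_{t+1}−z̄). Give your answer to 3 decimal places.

3.167

Mean z̄ = (63 + 62 + 50 + 54 + 56 + 57)/6 = 57.0000
Σ_{t=1}^{5}(z_t−z̄)(z_{t+1}−z̄) = 19.0000
γ_1 = 19.0000 / 6 = 3.167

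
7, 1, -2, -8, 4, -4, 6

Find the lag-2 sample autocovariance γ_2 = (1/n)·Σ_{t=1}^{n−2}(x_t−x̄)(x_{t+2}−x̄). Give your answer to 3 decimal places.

Mean x̄ = (7 + 1 − 2 − 8 + 4 − 4 + 6)/7 = 0.5714
Σ_{t=1}^{5}(x_t−x̄)(x_{t+2}−x̄) = 28.7755
γ_2 = 28.7755 / 7 = 4.111

4.111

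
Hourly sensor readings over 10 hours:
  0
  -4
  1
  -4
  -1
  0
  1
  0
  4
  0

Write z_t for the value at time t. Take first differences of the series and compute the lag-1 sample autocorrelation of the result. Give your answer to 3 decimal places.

-0.700

First differences Δz: -4, 5, -5, 3, 1, 1, -1, 4, -4
Mean of differences = 0.0000
Numerator Σ(Δz_t−Δz̄)(Δz_{t+1}−Δz̄) = -77.0000
Denominator Σ(Δz_t−Δz̄)² = 110.0000
r_1(Δz) = -77.0000 / 110.0000 = -0.700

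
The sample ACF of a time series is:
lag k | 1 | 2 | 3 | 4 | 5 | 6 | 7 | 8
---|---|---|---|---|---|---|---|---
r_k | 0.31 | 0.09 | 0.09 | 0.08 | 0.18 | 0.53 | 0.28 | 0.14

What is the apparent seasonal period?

The largest autocorrelation is r_6 = 0.53; the remaining lags stay at or below 0.31. The elevated value at lag 1 (0.31), dropping to 0.09 at lag 2, reflects decaying short-term dependence rather than seasonality.
The dominant spike at lag 6 indicates a seasonal period of 6.

6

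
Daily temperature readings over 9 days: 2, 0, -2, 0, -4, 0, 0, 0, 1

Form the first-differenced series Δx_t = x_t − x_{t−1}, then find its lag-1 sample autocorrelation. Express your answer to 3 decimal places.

First differences Δx: -2, -2, 2, -4, 4, 0, 0, 1
Mean of differences = -0.1250
Numerator Σ(Δx_t−Δx̄)(Δx_{t+1}−Δx̄) = -24.0156
Denominator Σ(Δx_t−Δx̄)² = 44.8750
r_1(Δx) = -24.0156 / 44.8750 = -0.535

-0.535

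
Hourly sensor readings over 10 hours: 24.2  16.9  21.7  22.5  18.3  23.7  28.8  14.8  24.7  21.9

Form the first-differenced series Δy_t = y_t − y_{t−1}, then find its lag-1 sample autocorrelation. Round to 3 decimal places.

First differences Δy: -7.3, 4.8, 0.8, -4.2, 5.4, 5.1, -14.0, 9.9, -2.8
Mean of differences = -0.2556
Numerator Σ(Δy_t−Δȳ)(Δy_{t+1}−Δȳ) = -265.4920
Denominator Σ(Δy_t−Δȳ)² = 451.0422
r_1(Δy) = -265.4920 / 451.0422 = -0.589

-0.589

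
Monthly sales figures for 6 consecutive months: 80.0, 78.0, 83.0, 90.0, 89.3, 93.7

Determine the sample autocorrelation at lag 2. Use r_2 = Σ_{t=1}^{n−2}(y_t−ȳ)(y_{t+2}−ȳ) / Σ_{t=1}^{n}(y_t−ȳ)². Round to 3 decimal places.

Mean ȳ = (80.0 + 78.0 + 83.0 + 90.0 + 89.3 + 93.7)/6 = 85.6667
Deviations from mean: -5.6667, -7.6667, -2.6667, 4.3333, 3.6333, 8.0333
Σ(y_t−ȳ)(y_{t+2}−ȳ) = (15.1111) + (-33.2222) + (-9.6889) + (34.8111) = 7.0111
Denominator Σ(y_t−ȳ)² = 194.5133
r_2 = 7.0111 / 194.5133 = 0.036

0.036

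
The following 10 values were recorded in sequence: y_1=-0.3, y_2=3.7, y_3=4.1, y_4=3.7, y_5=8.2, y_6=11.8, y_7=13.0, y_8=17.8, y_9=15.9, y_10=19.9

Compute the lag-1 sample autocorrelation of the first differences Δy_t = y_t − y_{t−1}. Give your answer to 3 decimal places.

First differences Δy: 4.0, 0.4, -0.4, 4.5, 3.6, 1.2, 4.8, -1.9, 4.0
Mean of differences = 2.2444
Numerator Σ(Δy_t−Δȳ)(Δy_{t+1}−Δȳ) = -23.2198
Denominator Σ(Δy_t−Δȳ)² = 48.2822
r_1(Δy) = -23.2198 / 48.2822 = -0.481

-0.481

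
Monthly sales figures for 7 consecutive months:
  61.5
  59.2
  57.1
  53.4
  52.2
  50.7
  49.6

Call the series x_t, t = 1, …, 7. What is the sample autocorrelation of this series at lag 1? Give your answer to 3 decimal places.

0.590

Mean x̄ = (61.5 + 59.2 + 57.1 + 53.4 + 52.2 + 50.7 + 49.6)/7 = 54.8143
Deviations from mean: 6.6857, 4.3857, 2.2857, -1.4143, -2.6143, -4.1143, -5.2143
Σ(x_t−x̄)(x_{t+1}−x̄) = (29.3216) + (10.0245) + (-3.2327) + (3.6973) + (10.7559) + (21.4531) = 72.0198
Denominator Σ(x_t−x̄)² = 122.1086
r_1 = 72.0198 / 122.1086 = 0.590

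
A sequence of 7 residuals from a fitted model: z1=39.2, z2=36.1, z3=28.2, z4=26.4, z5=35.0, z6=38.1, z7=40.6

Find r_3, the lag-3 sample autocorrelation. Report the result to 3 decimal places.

-0.596

Mean z̄ = (39.2 + 36.1 + 28.2 + 26.4 + 35.0 + 38.1 + 40.6)/7 = 34.8000
Deviations from mean: 4.4000, 1.3000, -6.6000, -8.4000, 0.2000, 3.3000, 5.8000
Numerator Σ_{t=1}^{4}(z_t−z̄)(z_{t+3}−z̄) = -107.2000
Denominator Σ(z_t−z̄)² = 179.7400
r_3 = -107.2000 / 179.7400 = -0.596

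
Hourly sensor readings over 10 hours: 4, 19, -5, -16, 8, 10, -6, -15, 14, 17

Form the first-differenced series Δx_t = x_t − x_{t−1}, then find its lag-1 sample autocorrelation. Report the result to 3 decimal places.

First differences Δx: 15, -24, -11, 24, 2, -16, -9, 29, 3
Mean of differences = 1.4444
Numerator Σ(Δx_t−Δx̄)(Δx_{t+1}−Δx̄) = -368.8642
Denominator Σ(Δx_t−Δx̄)² = 2670.2222
r_1(Δx) = -368.8642 / 2670.2222 = -0.138

-0.138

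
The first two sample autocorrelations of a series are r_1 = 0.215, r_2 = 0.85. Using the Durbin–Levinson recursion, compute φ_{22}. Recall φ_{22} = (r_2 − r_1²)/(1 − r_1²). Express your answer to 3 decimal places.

φ_{22} = (r_2 − r_1²) / (1 − r_1²)
r_1² = (0.215)² = 0.046225
Numerator = 0.85 − 0.0462 = 0.8038; denominator = 1 − 0.0462 = 0.9538
φ_{22} = 0.8038 / 0.9538 = 0.843

0.843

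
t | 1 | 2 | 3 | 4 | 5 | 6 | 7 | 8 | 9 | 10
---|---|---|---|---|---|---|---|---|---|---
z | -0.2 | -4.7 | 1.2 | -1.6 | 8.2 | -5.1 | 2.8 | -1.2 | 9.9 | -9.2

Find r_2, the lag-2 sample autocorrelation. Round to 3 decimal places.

Mean z̄ = (-0.2 − 4.7 + 1.2 − 1.6 + 8.2 − 5.1 + 2.8 − 1.2 + 9.9 − 9.2)/10 = 0.0100
Numerator Σ_{t=1}^{8}(z_t−z̄)(z_{t+2}−z̄) = 93.0768
Denominator Σ(z_t−z̄)² = 311.3090
r_2 = 93.0768 / 311.3090 = 0.299

0.299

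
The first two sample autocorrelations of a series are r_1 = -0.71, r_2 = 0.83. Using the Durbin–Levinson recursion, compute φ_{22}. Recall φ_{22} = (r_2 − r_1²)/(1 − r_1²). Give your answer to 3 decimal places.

φ_{22} = (r_2 − r_1²) / (1 − r_1²)
r_1² = (-0.71)² = 0.5041
Numerator = 0.83 − 0.5041 = 0.3259; denominator = 1 − 0.5041 = 0.4959
φ_{22} = 0.3259 / 0.4959 = 0.657

0.657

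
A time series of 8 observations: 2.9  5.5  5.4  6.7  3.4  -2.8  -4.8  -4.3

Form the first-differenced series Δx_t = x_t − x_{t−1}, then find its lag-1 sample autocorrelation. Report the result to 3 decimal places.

First differences Δx: 2.6, -0.1, 1.3, -3.3, -6.2, -2.0, 0.5
Mean of differences = -1.0286
Numerator Σ(Δx_t−Δx̄)(Δx_{t+1}−Δx̄) = 15.5278
Denominator Σ(Δx_t−Δx̄)² = 54.6343
r_1(Δx) = 15.5278 / 54.6343 = 0.284

0.284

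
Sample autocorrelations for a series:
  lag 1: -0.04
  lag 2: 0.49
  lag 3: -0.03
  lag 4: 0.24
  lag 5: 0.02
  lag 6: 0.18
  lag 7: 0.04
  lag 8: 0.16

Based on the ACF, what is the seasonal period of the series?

2

The largest autocorrelation is r_2 = 0.49, with weaker echoes at lags 4 (0.24), 6 (0.18) and 8 (0.16); the remaining lags stay at or below 0.04.
The dominant spike at lag 2 indicates a seasonal period of 2.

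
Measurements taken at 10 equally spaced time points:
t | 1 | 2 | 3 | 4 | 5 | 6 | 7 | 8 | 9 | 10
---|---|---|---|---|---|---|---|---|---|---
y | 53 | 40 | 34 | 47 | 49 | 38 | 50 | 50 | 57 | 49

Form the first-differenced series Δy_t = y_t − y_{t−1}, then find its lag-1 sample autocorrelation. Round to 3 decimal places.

-0.234

First differences Δy: -13, -6, 13, 2, -11, 12, 0, 7, -8
Mean of differences = -0.4444
Numerator Σ(Δy_t−Δȳ)(Δy_{t+1}−Δȳ) = -176.6420
Denominator Σ(Δy_t−Δȳ)² = 754.2222
r_1(Δy) = -176.6420 / 754.2222 = -0.234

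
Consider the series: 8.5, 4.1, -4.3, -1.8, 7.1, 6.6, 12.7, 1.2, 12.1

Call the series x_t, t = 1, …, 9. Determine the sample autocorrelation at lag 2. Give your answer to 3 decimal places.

0.031

Mean x̄ = (8.5 + 4.1 − 4.3 − 1.8 + 7.1 + 6.6 + 12.7 + 1.2 + 12.1)/9 = 5.1333
Σ(x_t−x̄)(x_{t+2}−x̄) = (-31.7589) + (7.1644) + (-18.5522) + (-10.1689) + (14.8811) + (-5.7689) + (52.7144) = 8.5111
Denominator Σ(x_t−x̄)² = 276.7400
r_2 = 8.5111 / 276.7400 = 0.031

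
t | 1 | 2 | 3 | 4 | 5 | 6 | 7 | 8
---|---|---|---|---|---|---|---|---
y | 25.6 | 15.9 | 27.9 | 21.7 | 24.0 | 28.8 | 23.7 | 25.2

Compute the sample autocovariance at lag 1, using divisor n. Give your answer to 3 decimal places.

-6.891

Mean ȳ = (25.6 + 15.9 + 27.9 + 21.7 + 24.0 + 28.8 + 23.7 + 25.2)/8 = 24.1000
Σ_{t=1}^{7}(y_t−ȳ)(y_{t+1}−ȳ) = -55.1300
γ_1 = -55.1300 / 8 = -6.891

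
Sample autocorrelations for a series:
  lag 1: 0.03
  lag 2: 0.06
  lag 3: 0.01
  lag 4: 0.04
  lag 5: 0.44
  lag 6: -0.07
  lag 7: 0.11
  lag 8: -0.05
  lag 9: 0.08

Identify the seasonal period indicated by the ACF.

The largest autocorrelation is r_5 = 0.44; the remaining lags stay at or below 0.11.
The dominant spike at lag 5 indicates a seasonal period of 5.

5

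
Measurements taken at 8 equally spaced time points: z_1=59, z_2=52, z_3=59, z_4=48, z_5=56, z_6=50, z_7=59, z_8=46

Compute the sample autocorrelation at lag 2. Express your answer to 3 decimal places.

0.564

Mean z̄ = (59 + 52 + 59 + 48 + 56 + 50 + 59 + 46)/8 = 53.6250
Deviations from mean: 5.3750, -1.6250, 5.3750, -5.6250, 2.3750, -3.6250, 5.3750, -7.6250
Numerator Σ_{t=1}^{6}(z_t−z̄)(z_{t+2}−z̄) = 111.5938
Denominator Σ(z_t−z̄)² = 197.8750
r_2 = 111.5938 / 197.8750 = 0.564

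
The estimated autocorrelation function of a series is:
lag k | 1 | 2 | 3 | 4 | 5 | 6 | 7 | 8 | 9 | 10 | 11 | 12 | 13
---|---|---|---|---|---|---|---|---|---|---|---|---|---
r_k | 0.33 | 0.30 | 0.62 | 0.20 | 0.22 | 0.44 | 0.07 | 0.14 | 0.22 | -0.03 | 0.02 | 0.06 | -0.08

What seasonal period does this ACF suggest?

3

The largest autocorrelation is r_3 = 0.62, with a weaker echo at lag 6 (0.44); the remaining lags stay at or below 0.33. The elevated value at lag 1 (0.33), dropping to 0.30 at lag 2, reflects decaying short-term dependence rather than seasonality.
The dominant spike at lag 3 indicates a seasonal period of 3.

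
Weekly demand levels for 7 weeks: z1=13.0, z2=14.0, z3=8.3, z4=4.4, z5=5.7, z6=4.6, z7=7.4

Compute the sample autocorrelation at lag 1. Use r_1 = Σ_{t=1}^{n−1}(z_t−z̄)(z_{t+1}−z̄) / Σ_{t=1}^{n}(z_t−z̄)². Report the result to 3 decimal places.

Mean z̄ = (13.0 + 14.0 + 8.3 + 4.4 + 5.7 + 4.6 + 7.4)/7 = 8.2000
Numerator Σ_{t=1}^{6}(z_t−z̄)(z_{t+1}−z̄) = 49.4200
Denominator Σ(z_t−z̄)² = 90.9800
r_1 = 49.4200 / 90.9800 = 0.543

0.543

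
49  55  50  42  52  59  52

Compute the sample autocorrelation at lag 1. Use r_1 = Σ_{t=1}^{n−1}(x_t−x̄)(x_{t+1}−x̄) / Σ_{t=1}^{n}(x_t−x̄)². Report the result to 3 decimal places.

Mean x̄ = (49 + 55 + 50 + 42 + 52 + 59 + 52)/7 = 51.2857
Deviations from mean: -2.2857, 3.7143, -1.2857, -9.2857, 0.7143, 7.7143, 0.7143
Σ(x_t−x̄)(x_{t+1}−x̄) = (-8.4898) + (-4.7755) + (11.9388) + (-6.6327) + (5.5102) + (5.5102) = 3.0612
Denominator Σ(x_t−x̄)² = 167.4286
r_1 = 3.0612 / 167.4286 = 0.018

0.018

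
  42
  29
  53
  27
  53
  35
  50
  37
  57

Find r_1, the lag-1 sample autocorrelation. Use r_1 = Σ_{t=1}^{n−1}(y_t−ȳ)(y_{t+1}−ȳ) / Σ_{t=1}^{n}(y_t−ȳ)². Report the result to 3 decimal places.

Mean ȳ = (42 + 29 + 53 + 27 + 53 + 35 + 50 + 37 + 57)/9 = 42.5556
Numerator Σ_{t=1}^{8}(y_t−ȳ)(y_{t+1}−ȳ) = -715.7531
Denominator Σ(y_t−ȳ)² = 996.2222
r_1 = -715.7531 / 996.2222 = -0.718

-0.718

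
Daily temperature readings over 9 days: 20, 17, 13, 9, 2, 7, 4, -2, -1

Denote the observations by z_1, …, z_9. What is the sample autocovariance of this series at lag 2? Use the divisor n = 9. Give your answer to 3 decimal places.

11.790

Mean z̄ = (20 + 17 + 13 + 9 + 2 + 7 + 4 − 2 − 1)/9 = 7.6667
Σ_{t=1}^{7}(z_t−z̄)(z_{t+2}−z̄) = 106.1111
γ_2 = 106.1111 / 9 = 11.790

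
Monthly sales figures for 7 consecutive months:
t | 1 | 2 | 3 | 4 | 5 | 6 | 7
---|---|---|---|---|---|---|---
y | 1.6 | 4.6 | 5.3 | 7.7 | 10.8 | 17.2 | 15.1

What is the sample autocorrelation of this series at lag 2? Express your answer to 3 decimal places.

Mean ȳ = (1.6 + 4.6 + 5.3 + 7.7 + 10.8 + 17.2 + 15.1)/7 = 8.9000
Deviations from mean: -7.3000, -4.3000, -3.6000, -1.2000, 1.9000, 8.3000, 6.2000
Σ(y_t−ȳ)(y_{t+2}−ȳ) = (26.2800) + (5.1600) + (-6.8400) + (-9.9600) + (11.7800) = 26.4200
Denominator Σ(y_t−ȳ)² = 197.1200
r_2 = 26.4200 / 197.1200 = 0.134

0.134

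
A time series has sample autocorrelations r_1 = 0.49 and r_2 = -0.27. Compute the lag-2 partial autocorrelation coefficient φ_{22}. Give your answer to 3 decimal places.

φ_{22} = (r_2 − r_1²) / (1 − r_1²)
r_1² = (0.49)² = 0.2401
Numerator = -0.27 − 0.2401 = -0.5101; denominator = 1 − 0.2401 = 0.7599
φ_{22} = -0.5101 / 0.7599 = -0.671

-0.671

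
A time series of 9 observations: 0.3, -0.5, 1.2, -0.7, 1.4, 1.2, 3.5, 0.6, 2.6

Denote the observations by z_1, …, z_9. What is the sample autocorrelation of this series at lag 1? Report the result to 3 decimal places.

-0.089

Mean z̄ = (0.3 − 0.5 + 1.2 − 0.7 + 1.4 + 1.2 + 3.5 + 0.6 + 2.6)/9 = 1.0667
Numerator Σ_{t=1}^{8}(z_t−z̄)(z_{t+1}−z̄) = -1.3144
Denominator Σ(z_t−z̄)² = 14.8000
r_1 = -1.3144 / 14.8000 = -0.089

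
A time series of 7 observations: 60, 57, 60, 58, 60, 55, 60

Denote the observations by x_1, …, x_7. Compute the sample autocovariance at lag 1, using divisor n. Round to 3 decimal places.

-2.332

Mean x̄ = (60 + 57 + 60 + 58 + 60 + 55 + 60)/7 = 58.5714
Deviations: 1.4286, -1.5714, 1.4286, -0.5714, 1.4286, -3.5714, 1.4286
Σ_{t=1}^{6}(x_t−x̄)(x_{t+1}−x̄) = -16.3265
γ_1 = -16.3265 / 7 = -2.332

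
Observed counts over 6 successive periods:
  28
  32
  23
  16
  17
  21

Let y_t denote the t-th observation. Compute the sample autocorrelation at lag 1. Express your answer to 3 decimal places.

0.505

Mean ȳ = (28 + 32 + 23 + 16 + 17 + 21)/6 = 22.8333
Deviations from mean: 5.1667, 9.1667, 0.1667, -6.8333, -5.8333, -1.8333
Numerator Σ_{t=1}^{5}(y_t−ȳ)(y_{t+1}−ȳ) = 98.3056
Denominator Σ(y_t−ȳ)² = 194.8333
r_1 = 98.3056 / 194.8333 = 0.505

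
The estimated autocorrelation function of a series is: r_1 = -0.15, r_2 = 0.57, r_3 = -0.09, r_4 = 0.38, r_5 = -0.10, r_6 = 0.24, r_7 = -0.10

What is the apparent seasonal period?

The largest autocorrelation is r_2 = 0.57, with weaker echoes at lags 4 (0.38) and 6 (0.24); the remaining lags stay at or below -0.09.
The dominant spike at lag 2 indicates a seasonal period of 2.

2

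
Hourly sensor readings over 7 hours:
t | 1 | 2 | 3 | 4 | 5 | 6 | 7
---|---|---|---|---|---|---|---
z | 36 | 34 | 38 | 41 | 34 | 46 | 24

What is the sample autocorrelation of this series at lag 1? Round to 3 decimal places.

-0.519

Mean z̄ = (36 + 34 + 38 + 41 + 34 + 46 + 24)/7 = 36.1429
Deviations from mean: -0.1429, -2.1429, 1.8571, 4.8571, -2.1429, 9.8571, -12.1429
Numerator Σ_{t=1}^{6}(z_t−z̄)(z_{t+1}−z̄) = -145.8776
Denominator Σ(z_t−z̄)² = 280.8571
r_1 = -145.8776 / 280.8571 = -0.519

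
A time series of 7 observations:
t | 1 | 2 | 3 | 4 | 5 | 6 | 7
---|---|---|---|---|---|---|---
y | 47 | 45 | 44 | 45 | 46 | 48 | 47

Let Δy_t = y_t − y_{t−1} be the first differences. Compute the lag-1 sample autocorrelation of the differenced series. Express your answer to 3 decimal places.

First differences Δy: -2, -1, 1, 1, 2, -1
Mean of differences = 0.0000
Numerator Σ(Δy_t−Δȳ)(Δy_{t+1}−Δȳ) = 2.0000
Denominator Σ(Δy_t−Δȳ)² = 12.0000
r_1(Δy) = 2.0000 / 12.0000 = 0.167

0.167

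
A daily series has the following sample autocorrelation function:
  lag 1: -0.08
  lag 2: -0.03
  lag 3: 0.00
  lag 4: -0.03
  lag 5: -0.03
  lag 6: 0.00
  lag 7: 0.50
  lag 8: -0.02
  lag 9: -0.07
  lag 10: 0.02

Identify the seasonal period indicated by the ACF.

7

The largest autocorrelation is r_7 = 0.50; the remaining lags stay at or below 0.02.
The dominant spike at lag 7 indicates a seasonal period of 7.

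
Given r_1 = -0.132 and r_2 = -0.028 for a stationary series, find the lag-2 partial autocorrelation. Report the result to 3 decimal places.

φ_{22} = (r_2 − r_1²) / (1 − r_1²)
r_1² = (-0.132)² = 0.017424
Numerator = -0.028 − 0.0174 = -0.0454; denominator = 1 − 0.0174 = 0.9826
φ_{22} = -0.0454 / 0.9826 = -0.046

-0.046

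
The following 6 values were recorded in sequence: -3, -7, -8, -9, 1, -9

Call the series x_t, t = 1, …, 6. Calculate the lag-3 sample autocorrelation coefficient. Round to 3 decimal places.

-0.125

Mean x̄ = (-3 − 7 − 8 − 9 + 1 − 9)/6 = -5.8333
Deviations from mean: 2.8333, -1.1667, -2.1667, -3.1667, 6.8333, -3.1667
Numerator Σ_{t=1}^{3}(x_t−x̄)(x_{t+3}−x̄) = -10.0833
Denominator Σ(x_t−x̄)² = 80.8333
r_3 = -10.0833 / 80.8333 = -0.125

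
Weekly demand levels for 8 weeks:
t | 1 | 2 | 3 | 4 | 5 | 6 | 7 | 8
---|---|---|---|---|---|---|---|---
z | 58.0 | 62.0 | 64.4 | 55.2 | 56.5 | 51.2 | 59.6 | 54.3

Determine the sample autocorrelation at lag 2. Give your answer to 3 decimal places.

0.149

Mean z̄ = (58.0 + 62.0 + 64.4 + 55.2 + 56.5 + 51.2 + 59.6 + 54.3)/8 = 57.6500
Deviations from mean: 0.3500, 4.3500, 6.7500, -2.4500, -1.1500, -6.4500, 1.9500, -3.3500
Σ(z_t−z̄)(z_{t+2}−z̄) = (2.3625) + (-10.6575) + (-7.7625) + (15.8025) + (-2.2425) + (21.6075) = 19.1100
Denominator Σ(z_t−z̄)² = 128.5600
r_2 = 19.1100 / 128.5600 = 0.149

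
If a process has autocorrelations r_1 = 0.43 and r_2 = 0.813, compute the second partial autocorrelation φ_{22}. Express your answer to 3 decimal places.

0.771

φ_{22} = (r_2 − r_1²) / (1 − r_1²)
r_1² = (0.43)² = 0.1849
Numerator = 0.813 − 0.1849 = 0.6281; denominator = 1 − 0.1849 = 0.8151
φ_{22} = 0.6281 / 0.8151 = 0.771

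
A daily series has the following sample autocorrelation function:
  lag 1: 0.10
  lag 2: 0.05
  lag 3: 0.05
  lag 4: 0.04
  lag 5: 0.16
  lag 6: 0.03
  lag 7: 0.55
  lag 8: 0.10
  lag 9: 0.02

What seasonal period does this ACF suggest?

7

The largest autocorrelation is r_7 = 0.55; the remaining lags stay at or below 0.16.
The dominant spike at lag 7 indicates a seasonal period of 7.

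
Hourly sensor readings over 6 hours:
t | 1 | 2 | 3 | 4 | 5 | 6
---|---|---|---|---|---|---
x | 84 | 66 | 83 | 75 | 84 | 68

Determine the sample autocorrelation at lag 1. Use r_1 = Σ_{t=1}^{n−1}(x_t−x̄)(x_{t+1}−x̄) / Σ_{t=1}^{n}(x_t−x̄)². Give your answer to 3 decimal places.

-0.684

Mean x̄ = (84 + 66 + 83 + 75 + 84 + 68)/6 = 76.6667
Σ(x_t−x̄)(x_{t+1}−x̄) = (-78.2222) + (-67.5556) + (-10.5556) + (-12.2222) + (-63.5556) = -232.1111
Denominator Σ(x_t−x̄)² = 339.3333
r_1 = -232.1111 / 339.3333 = -0.684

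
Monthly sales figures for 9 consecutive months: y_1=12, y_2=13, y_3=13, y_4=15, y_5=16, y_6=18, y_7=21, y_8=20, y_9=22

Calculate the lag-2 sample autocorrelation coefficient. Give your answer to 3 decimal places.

0.430

Mean ȳ = (12 + 13 + 13 + 15 + 16 + 18 + 21 + 20 + 22)/9 = 16.6667
Numerator Σ_{t=1}^{7}(y_t−ȳ)(y_{t+2}−ȳ) = 48.1111
Denominator Σ(y_t−ȳ)² = 112.0000
r_2 = 48.1111 / 112.0000 = 0.430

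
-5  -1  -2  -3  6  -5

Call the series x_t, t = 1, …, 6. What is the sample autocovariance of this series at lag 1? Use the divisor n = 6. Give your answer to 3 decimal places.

Mean x̄ = (-5 − 1 − 2 − 3 + 6 − 5)/6 = -1.6667
Σ_{t=1}^{5}(x_t−x̄)(x_{t+1}−x̄) = -37.7778
γ_1 = -37.7778 / 6 = -6.296

-6.296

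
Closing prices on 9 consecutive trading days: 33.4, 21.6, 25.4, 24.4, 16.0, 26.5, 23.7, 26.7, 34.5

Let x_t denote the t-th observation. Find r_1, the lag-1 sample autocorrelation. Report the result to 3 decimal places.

-0.072

Mean x̄ = (33.4 + 21.6 + 25.4 + 24.4 + 16.0 + 26.5 + 23.7 + 26.7 + 34.5)/9 = 25.8000
Numerator Σ_{t=1}^{8}(x_t−x̄)(x_{t+1}−x̄) = -18.3500
Denominator Σ(x_t−x̄)² = 254.9600
r_1 = -18.3500 / 254.9600 = -0.072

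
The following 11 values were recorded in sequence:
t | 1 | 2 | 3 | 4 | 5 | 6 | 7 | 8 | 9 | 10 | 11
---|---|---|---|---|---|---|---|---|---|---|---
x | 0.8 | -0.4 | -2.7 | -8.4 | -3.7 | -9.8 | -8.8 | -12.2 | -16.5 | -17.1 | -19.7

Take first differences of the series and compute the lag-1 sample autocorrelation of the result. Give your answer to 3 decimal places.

First differences Δx: -1.2, -2.3, -5.7, 4.7, -6.1, 1.0, -3.4, -4.3, -0.6, -2.6
Mean of differences = -2.0500
Numerator Σ(Δx_t−Δx̄)(Δx_{t+1}−Δx̄) = -68.7675
Denominator Σ(Δx_t−Δx̄)² = 94.6650
r_1(Δx) = -68.7675 / 94.6650 = -0.726

-0.726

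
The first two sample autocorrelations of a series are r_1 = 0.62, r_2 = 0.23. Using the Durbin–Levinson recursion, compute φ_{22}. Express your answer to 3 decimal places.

φ_{22} = (r_2 − r_1²) / (1 − r_1²)
r_1² = (0.62)² = 0.3844
Numerator = 0.23 − 0.3844 = -0.1544; denominator = 1 − 0.3844 = 0.6156
φ_{22} = -0.1544 / 0.6156 = -0.251

-0.251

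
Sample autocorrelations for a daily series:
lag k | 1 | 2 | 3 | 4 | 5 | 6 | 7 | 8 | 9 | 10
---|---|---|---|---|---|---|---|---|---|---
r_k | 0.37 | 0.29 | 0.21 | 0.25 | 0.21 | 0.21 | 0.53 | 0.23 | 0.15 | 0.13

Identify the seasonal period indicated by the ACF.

7

The largest autocorrelation is r_7 = 0.53; the remaining lags stay at or below 0.37. The elevated value at lag 1 (0.37), dropping to 0.29 at lag 2, reflects decaying short-term dependence rather than seasonality.
The dominant spike at lag 7 indicates a seasonal period of 7.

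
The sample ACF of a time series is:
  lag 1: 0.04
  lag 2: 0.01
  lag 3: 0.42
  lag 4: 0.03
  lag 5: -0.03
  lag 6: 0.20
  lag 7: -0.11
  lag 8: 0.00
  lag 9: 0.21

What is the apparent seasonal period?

The largest autocorrelation is r_3 = 0.42, with weaker echoes at lags 6 (0.20) and 9 (0.21); the remaining lags stay at or below 0.04.
The dominant spike at lag 3 indicates a seasonal period of 3.

3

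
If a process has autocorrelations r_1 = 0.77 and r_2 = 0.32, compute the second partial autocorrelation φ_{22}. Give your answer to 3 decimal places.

φ_{22} = (r_2 − r_1²) / (1 − r_1²)
r_1² = (0.77)² = 0.5929
Numerator = 0.32 − 0.5929 = -0.2729; denominator = 1 − 0.5929 = 0.4071
φ_{22} = -0.2729 / 0.4071 = -0.670

-0.670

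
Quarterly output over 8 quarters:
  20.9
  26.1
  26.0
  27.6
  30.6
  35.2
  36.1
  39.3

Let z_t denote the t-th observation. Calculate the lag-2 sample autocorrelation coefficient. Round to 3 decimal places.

0.307

Mean z̄ = (20.9 + 26.1 + 26.0 + 27.6 + 30.6 + 35.2 + 36.1 + 39.3)/8 = 30.2250
Numerator Σ_{t=1}^{6}(z_t−z̄)(z_{t+2}−z̄) = 82.9338
Denominator Σ(z_t−z̄)² = 270.4750
r_2 = 82.9338 / 270.4750 = 0.307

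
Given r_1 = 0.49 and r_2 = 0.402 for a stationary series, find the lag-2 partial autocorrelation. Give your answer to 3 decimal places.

φ_{22} = (r_2 − r_1²) / (1 − r_1²)
r_1² = (0.49)² = 0.2401
Numerator = 0.402 − 0.2401 = 0.1619; denominator = 1 − 0.2401 = 0.7599
φ_{22} = 0.1619 / 0.7599 = 0.213

0.213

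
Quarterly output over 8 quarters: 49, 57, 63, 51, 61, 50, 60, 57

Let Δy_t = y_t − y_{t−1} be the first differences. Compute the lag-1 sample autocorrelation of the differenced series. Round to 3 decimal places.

First differences Δy: 8, 6, -12, 10, -11, 10, -3
Mean of differences = 1.1429
Numerator Σ(Δy_t−Δȳ)(Δy_{t+1}−Δȳ) = -398.7347
Denominator Σ(Δy_t−Δȳ)² = 564.8571
r_1(Δy) = -398.7347 / 564.8571 = -0.706

-0.706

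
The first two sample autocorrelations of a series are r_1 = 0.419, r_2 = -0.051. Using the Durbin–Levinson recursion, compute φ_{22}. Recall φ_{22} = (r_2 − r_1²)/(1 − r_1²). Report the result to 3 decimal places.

-0.275

φ_{22} = (r_2 − r_1²) / (1 − r_1²)
r_1² = (0.419)² = 0.175561
Numerator = -0.051 − 0.1756 = -0.2266; denominator = 1 − 0.1756 = 0.8244
φ_{22} = -0.2266 / 0.8244 = -0.275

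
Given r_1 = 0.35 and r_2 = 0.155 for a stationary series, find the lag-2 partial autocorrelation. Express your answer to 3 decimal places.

φ_{22} = (r_2 − r_1²) / (1 − r_1²)
r_1² = (0.35)² = 0.1225
Numerator = 0.155 − 0.1225 = 0.0325; denominator = 1 − 0.1225 = 0.8775
φ_{22} = 0.0325 / 0.8775 = 0.037

0.037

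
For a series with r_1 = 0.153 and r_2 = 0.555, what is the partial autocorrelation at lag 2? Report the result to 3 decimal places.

φ_{22} = (r_2 − r_1²) / (1 − r_1²)
r_1² = (0.153)² = 0.023409
Numerator = 0.555 − 0.0234 = 0.5316; denominator = 1 − 0.0234 = 0.9766
φ_{22} = 0.5316 / 0.9766 = 0.544

0.544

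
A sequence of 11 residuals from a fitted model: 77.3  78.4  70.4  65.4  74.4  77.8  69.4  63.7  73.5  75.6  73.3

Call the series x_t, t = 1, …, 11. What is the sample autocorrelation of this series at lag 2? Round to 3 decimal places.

-0.717

Mean x̄ = (77.3 + 78.4 + 70.4 + 65.4 + 74.4 + 77.8 + 69.4 + 63.7 + 73.5 + 75.6 + 73.3)/11 = 72.6545
Numerator Σ_{t=1}^{9}(x_t−x̄)(x_{t+2}−x̄) = -173.7541
Denominator Σ(x_t−x̄)² = 242.4073
r_2 = -173.7541 / 242.4073 = -0.717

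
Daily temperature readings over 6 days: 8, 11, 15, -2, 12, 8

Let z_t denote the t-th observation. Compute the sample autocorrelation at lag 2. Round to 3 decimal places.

-0.005

Mean z̄ = (8 + 11 + 15 − 2 + 12 + 8)/6 = 8.6667
Deviations from mean: -0.6667, 2.3333, 6.3333, -10.6667, 3.3333, -0.6667
Σ(z_t−z̄)(z_{t+2}−z̄) = (-4.2222) + (-24.8889) + (21.1111) + (7.1111) = -0.8889
Denominator Σ(z_t−z̄)² = 171.3333
r_2 = -0.8889 / 171.3333 = -0.005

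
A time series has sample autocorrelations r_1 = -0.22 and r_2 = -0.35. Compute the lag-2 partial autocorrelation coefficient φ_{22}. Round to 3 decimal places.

φ_{22} = (r_2 − r_1²) / (1 − r_1²)
r_1² = (-0.22)² = 0.0484
Numerator = -0.35 − 0.0484 = -0.3984; denominator = 1 − 0.0484 = 0.9516
φ_{22} = -0.3984 / 0.9516 = -0.419

-0.419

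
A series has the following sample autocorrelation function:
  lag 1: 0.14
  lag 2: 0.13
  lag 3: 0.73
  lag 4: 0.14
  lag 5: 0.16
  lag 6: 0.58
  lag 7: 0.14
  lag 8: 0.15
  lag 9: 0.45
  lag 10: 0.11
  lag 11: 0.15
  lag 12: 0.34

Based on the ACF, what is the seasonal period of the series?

The largest autocorrelation is r_3 = 0.73, with weaker echoes at lags 6 (0.58), 9 (0.45) and 12 (0.34); the remaining lags stay at or below 0.16.
The dominant spike at lag 3 indicates a seasonal period of 3.

3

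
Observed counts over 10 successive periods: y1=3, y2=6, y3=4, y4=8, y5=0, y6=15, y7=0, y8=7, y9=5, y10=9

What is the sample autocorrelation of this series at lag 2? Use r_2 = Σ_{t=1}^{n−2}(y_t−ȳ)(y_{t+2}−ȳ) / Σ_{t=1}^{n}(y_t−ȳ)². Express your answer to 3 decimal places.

Mean ȳ = (3 + 6 + 4 + 8 + 0 + 15 + 0 + 7 + 5 + 9)/10 = 5.7000
Numerator Σ_{t=1}^{8}(y_t−ȳ)(y_{t+2}−ȳ) = 89.2200
Denominator Σ(y_t−ȳ)² = 180.1000
r_2 = 89.2200 / 180.1000 = 0.495

0.495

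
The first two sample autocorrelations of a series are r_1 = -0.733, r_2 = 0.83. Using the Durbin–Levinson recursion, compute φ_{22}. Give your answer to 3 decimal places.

φ_{22} = (r_2 − r_1²) / (1 − r_1²)
r_1² = (-0.733)² = 0.537289
Numerator = 0.83 − 0.5373 = 0.2927; denominator = 1 − 0.5373 = 0.4627
φ_{22} = 0.2927 / 0.4627 = 0.633

0.633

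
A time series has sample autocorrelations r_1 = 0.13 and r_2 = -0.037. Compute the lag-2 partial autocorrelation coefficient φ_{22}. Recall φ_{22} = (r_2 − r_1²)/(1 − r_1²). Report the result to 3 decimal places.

-0.055

φ_{22} = (r_2 − r_1²) / (1 − r_1²)
r_1² = (0.13)² = 0.0169
Numerator = -0.037 − 0.0169 = -0.0539; denominator = 1 − 0.0169 = 0.9831
φ_{22} = -0.0539 / 0.9831 = -0.055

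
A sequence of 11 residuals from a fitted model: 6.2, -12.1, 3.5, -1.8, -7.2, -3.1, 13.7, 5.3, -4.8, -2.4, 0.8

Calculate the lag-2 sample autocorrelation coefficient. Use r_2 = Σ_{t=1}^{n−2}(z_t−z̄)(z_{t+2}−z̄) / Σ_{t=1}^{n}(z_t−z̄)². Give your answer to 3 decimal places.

-0.341

Mean z̄ = (6.2 − 12.1 + 3.5 − 1.8 − 7.2 − 3.1 + 13.7 + 5.3 − 4.8 − 2.4 + 0.8)/11 = -0.1727
Numerator Σ_{t=1}^{9}(z_t−z̄)(z_{t+2}−z̄) = -172.6224
Denominator Σ(z_t−z̄)² = 506.6818
r_2 = -172.6224 / 506.6818 = -0.341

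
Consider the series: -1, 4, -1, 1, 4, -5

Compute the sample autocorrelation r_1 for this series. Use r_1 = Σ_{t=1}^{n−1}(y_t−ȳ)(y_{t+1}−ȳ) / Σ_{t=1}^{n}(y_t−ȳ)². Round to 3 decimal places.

Mean ȳ = (-1 + 4 − 1 + 1 + 4 − 5)/6 = 0.3333
Numerator Σ_{t=1}^{5}(y_t−ȳ)(y_{t+1}−ȳ) = -27.7778
Denominator Σ(y_t−ȳ)² = 59.3333
r_1 = -27.7778 / 59.3333 = -0.468

-0.468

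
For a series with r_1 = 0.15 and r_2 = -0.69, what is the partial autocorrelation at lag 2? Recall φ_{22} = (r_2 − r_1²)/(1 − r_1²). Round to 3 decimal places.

φ_{22} = (r_2 − r_1²) / (1 − r_1²)
r_1² = (0.15)² = 0.0225
Numerator = -0.69 − 0.0225 = -0.7125; denominator = 1 − 0.0225 = 0.9775
φ_{22} = -0.7125 / 0.9775 = -0.729

-0.729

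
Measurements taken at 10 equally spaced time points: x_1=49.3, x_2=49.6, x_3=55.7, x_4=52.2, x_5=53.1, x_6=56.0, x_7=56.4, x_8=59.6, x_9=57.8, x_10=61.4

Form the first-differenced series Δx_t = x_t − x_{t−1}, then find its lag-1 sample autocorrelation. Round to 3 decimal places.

-0.618

First differences Δx: 0.3, 6.1, -3.5, 0.9, 2.9, 0.4, 3.2, -1.8, 3.6
Mean of differences = 1.3444
Numerator Σ(Δx_t−Δx̄)(Δx_{t+1}−Δx̄) = -42.6920
Denominator Σ(Δx_t−Δx̄)² = 69.1022
r_1(Δx) = -42.6920 / 69.1022 = -0.618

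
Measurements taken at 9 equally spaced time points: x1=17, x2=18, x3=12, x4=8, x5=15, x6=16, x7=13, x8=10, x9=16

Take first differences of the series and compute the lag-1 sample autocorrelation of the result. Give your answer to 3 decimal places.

First differences Δx: 1, -6, -4, 7, 1, -3, -3, 6
Mean of differences = -0.1250
Numerator Σ(Δx_t−Δx̄)(Δx_{t+1}−Δx̄) = -16.0156
Denominator Σ(Δx_t−Δx̄)² = 156.8750
r_1(Δx) = -16.0156 / 156.8750 = -0.102

-0.102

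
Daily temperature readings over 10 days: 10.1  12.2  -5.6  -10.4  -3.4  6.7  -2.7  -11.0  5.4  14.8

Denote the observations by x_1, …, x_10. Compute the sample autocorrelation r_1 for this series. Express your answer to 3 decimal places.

Mean x̄ = (10.1 + 12.2 − 5.6 − 10.4 − 3.4 + 6.7 − 2.7 − 11.0 + 5.4 + 14.8)/10 = 1.6100
Numerator Σ_{t=1}^{9}(x_t−x̄)(x_{t+1}−x̄) = 169.4259
Denominator Σ(x_t−x̄)² = 797.3890
r_1 = 169.4259 / 797.3890 = 0.212

0.212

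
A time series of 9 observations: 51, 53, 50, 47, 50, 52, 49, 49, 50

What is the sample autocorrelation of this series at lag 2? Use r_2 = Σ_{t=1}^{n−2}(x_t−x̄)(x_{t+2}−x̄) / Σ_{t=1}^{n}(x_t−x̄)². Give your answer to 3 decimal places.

Mean x̄ = (51 + 53 + 50 + 47 + 50 + 52 + 49 + 49 + 50)/9 = 50.1111
Σ(x_t−x̄)(x_{t+2}−x̄) = (-0.0988) + (-8.9877) + (0.0123) + (-5.8765) + (0.1235) + (-2.0988) + (0.1235) = -16.8025
Denominator Σ(x_t−x̄)² = 24.8889
r_2 = -16.8025 / 24.8889 = -0.675

-0.675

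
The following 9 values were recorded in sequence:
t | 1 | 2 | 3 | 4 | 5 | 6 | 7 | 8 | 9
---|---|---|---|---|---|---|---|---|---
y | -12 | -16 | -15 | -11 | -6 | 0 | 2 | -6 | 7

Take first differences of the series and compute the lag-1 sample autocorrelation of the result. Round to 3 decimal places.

-0.306

First differences Δy: -4, 1, 4, 5, 6, 2, -8, 13
Mean of differences = 2.3750
Numerator Σ(Δy_t−Δȳ)(Δy_{t+1}−Δȳ) = -87.3906
Denominator Σ(Δy_t−Δȳ)² = 285.8750
r_1(Δy) = -87.3906 / 285.8750 = -0.306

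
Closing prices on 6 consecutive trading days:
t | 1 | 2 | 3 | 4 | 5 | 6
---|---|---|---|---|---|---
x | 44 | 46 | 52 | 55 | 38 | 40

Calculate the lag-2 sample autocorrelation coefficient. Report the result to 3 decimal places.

-0.505

Mean x̄ = (44 + 46 + 52 + 55 + 38 + 40)/6 = 45.8333
Σ(x_t−x̄)(x_{t+2}−x̄) = (-11.3056) + (1.5278) + (-48.3056) + (-53.4722) = -111.5556
Denominator Σ(x_t−x̄)² = 220.8333
r_2 = -111.5556 / 220.8333 = -0.505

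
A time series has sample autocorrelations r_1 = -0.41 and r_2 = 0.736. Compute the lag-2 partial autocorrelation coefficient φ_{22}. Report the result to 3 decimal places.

φ_{22} = (r_2 − r_1²) / (1 − r_1²)
r_1² = (-0.41)² = 0.1681
Numerator = 0.736 − 0.1681 = 0.5679; denominator = 1 − 0.1681 = 0.8319
φ_{22} = 0.5679 / 0.8319 = 0.683

0.683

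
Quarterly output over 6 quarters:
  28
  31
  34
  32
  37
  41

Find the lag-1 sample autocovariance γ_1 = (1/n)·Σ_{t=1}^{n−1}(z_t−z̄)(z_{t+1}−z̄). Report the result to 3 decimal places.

5.440

Mean z̄ = (28 + 31 + 34 + 32 + 37 + 41)/6 = 33.8333
Σ_{t=1}^{5}(z_t−z̄)(z_{t+1}−z̄) = 32.6389
γ_1 = 32.6389 / 6 = 5.440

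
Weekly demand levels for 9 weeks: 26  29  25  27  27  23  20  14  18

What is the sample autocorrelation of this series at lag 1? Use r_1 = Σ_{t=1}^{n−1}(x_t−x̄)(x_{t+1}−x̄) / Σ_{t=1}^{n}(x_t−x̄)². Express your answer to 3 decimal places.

Mean x̄ = (26 + 29 + 25 + 27 + 27 + 23 + 20 + 14 + 18)/9 = 23.2222
Numerator Σ_{t=1}^{8}(x_t−x̄)(x_{t+1}−x̄) = 125.0617
Denominator Σ(x_t−x̄)² = 195.5556
r_1 = 125.0617 / 195.5556 = 0.640

0.640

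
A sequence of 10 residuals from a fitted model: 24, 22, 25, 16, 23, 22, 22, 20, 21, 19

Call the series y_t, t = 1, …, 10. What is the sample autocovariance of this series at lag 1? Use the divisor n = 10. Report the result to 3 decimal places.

Mean ȳ = (24 + 22 + 25 + 16 + 23 + 22 + 22 + 20 + 21 + 19)/10 = 21.4000
Σ_{t=1}^{9}(y_t−ȳ)(y_{t+1}−ȳ) = -22.3600
γ_1 = -22.3600 / 10 = -2.236

-2.236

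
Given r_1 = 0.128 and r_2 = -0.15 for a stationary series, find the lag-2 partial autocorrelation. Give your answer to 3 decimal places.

-0.169

φ_{22} = (r_2 − r_1²) / (1 − r_1²)
r_1² = (0.128)² = 0.016384
Numerator = -0.15 − 0.0164 = -0.1664; denominator = 1 − 0.0164 = 0.9836
φ_{22} = -0.1664 / 0.9836 = -0.169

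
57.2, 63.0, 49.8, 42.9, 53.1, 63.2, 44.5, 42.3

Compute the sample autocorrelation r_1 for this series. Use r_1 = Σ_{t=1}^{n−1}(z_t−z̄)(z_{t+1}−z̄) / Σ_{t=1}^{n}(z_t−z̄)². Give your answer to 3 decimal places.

0.086

Mean z̄ = (57.2 + 63.0 + 49.8 + 42.9 + 53.1 + 63.2 + 44.5 + 42.3)/8 = 52.0000
Deviations from mean: 5.2000, 11.0000, -2.2000, -9.1000, 1.1000, 11.2000, -7.5000, -9.7000
Σ(z_t−z̄)(z_{t+1}−z̄) = (57.2000) + (-24.2000) + (20.0200) + (-10.0100) + (12.3200) + (-84.0000) + (72.7500) = 44.0800
Denominator Σ(z_t−z̄)² = 512.6800
r_1 = 44.0800 / 512.6800 = 0.086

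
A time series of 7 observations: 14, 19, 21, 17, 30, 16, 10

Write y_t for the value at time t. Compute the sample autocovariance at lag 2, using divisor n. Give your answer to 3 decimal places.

-10.434

Mean ȳ = (14 + 19 + 21 + 17 + 30 + 16 + 10)/7 = 18.1429
Σ_{t=1}^{5}(y_t−ȳ)(y_{t+2}−ȳ) = -73.0408
γ_2 = -73.0408 / 7 = -10.434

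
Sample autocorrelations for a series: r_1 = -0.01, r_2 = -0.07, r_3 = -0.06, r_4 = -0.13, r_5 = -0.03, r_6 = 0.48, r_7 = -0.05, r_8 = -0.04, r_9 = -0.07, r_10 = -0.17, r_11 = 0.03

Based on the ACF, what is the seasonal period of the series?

The largest autocorrelation is r_6 = 0.48; the remaining lags stay at or below 0.03.
The dominant spike at lag 6 indicates a seasonal period of 6.

6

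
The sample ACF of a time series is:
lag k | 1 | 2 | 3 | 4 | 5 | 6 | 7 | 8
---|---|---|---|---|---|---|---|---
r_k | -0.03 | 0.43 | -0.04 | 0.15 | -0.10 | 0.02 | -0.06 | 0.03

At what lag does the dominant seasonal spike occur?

2

The largest autocorrelation is r_2 = 0.43, with a weaker echo at lag 4 (0.15); the remaining lags stay at or below 0.03.
The dominant spike at lag 2 indicates a seasonal period of 2.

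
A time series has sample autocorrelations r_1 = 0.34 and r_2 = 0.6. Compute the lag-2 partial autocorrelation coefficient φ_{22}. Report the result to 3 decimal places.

φ_{22} = (r_2 − r_1²) / (1 − r_1²)
r_1² = (0.34)² = 0.1156
Numerator = 0.6 − 0.1156 = 0.4844; denominator = 1 − 0.1156 = 0.8844
φ_{22} = 0.4844 / 0.8844 = 0.548

0.548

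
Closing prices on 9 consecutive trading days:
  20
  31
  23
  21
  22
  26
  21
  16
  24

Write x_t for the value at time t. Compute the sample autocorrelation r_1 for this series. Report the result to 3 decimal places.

Mean x̄ = (20 + 31 + 23 + 21 + 22 + 26 + 21 + 16 + 24)/9 = 22.6667
Numerator Σ_{t=1}^{8}(x_t−x̄)(x_{t+1}−x̄) = -24.4444
Denominator Σ(x_t−x̄)² = 140.0000
r_1 = -24.4444 / 140.0000 = -0.175

-0.175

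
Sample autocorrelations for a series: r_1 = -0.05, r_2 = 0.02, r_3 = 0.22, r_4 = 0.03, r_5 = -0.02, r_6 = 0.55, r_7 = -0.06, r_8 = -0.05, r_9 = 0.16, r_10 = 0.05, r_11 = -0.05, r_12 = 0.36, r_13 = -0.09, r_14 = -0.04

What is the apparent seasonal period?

The largest autocorrelation is r_6 = 0.55, with a weaker echo at lag 12 (0.36); the remaining lags stay at or below 0.22.
The dominant spike at lag 6 indicates a seasonal period of 6.

6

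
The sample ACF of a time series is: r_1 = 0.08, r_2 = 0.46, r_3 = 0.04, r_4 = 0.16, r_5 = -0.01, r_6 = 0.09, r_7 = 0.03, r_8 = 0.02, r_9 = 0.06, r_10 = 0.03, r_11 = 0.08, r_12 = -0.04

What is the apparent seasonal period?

The largest autocorrelation is r_2 = 0.46, with a weaker echo at lag 4 (0.16); the remaining lags stay at or below 0.09.
The dominant spike at lag 2 indicates a seasonal period of 2.

2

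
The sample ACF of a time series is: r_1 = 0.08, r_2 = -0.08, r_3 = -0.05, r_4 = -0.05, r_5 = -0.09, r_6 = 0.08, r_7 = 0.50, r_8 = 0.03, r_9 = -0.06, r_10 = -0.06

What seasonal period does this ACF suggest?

7

The largest autocorrelation is r_7 = 0.50; the remaining lags stay at or below 0.08.
The dominant spike at lag 7 indicates a seasonal period of 7.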